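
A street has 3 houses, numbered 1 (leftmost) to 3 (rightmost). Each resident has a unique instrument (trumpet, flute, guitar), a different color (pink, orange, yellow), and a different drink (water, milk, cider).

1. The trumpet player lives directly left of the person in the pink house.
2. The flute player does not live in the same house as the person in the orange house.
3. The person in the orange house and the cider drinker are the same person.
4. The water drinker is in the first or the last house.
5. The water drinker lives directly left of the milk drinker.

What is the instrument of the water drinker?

trumpet

Clue 5 places the water drinker in house 1.
Clue 5 places the milk drinker in house 2.
So house 3 gets cider for drink.
By clue 3, the person in the orange house is in house 3.
The only color still possible for house 1 is yellow.
That leaves pink as the color for house 2.
The trumpet player is in house 1 (clue 1).
That leaves flute as the instrument for house 2.
The only instrument still possible for house 3 is guitar.
So: house 1 = trumpet/yellow/water, house 2 = flute/pink/milk, house 3 = guitar/orange/cider.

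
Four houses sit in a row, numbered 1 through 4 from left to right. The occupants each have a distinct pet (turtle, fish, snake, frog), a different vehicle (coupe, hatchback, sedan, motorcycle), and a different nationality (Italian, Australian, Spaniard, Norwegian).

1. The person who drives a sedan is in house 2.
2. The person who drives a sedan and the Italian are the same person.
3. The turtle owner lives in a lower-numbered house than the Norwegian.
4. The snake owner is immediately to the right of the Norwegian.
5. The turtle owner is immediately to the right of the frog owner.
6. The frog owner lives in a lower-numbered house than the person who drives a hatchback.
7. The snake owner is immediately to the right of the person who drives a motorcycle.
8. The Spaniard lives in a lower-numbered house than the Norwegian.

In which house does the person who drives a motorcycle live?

3

The person who drives a sedan is in house 2 (clue 1).
By clue 2, the Italian is in house 2.
So house 1 gets coupe for vehicle.
House 3 vehicle: only motorcycle fits.
House 4 vehicle: only hatchback fits.
House 1 nationality: only Spaniard fits.
That leaves Norwegian as the nationality for house 3.
House 4's nationality must be Australian (nothing else left).
By clue 3, the turtle owner is in house 2.
Clue 4 places the snake owner in house 4.
Clue 5: the frog owner is in house 1.
House 3's pet must be fish (nothing else left).
So: house 1 = frog/coupe/Spaniard, house 2 = turtle/sedan/Italian, house 3 = fish/motorcycle/Norwegian, house 4 = snake/hatchback/Australian.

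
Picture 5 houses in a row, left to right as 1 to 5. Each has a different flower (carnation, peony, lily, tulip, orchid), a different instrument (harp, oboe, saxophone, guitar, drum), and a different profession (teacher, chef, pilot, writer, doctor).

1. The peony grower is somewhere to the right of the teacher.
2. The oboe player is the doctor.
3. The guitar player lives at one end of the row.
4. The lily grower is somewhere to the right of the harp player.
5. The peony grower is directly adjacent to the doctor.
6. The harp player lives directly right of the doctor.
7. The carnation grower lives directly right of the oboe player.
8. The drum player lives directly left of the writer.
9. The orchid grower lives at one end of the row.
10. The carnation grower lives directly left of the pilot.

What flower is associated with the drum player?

The orchid grower is narrowed to house 1 or 5; consider each.
Placing it in house 5 leads to a contradiction, so it's in house 1.
The guitar player is narrowed to house 1 or 5; consider each.
Placing it in house 1 leads to a contradiction, so it's in house 5.
The carnation grower is narrowed to house 2 or 3 or 4; consider each.
Placing it in house 2 and house 3 leads to a contradiction, so it's in house 4.
From clue 7, the oboe player must be in house 3.
From clue 10, the pilot must be in house 5.
The doctor is in house 3 (clue 2).
The peony grower is in house 2 (clue 5).
Clue 6: the harp player is in house 4.
That leaves chef as the profession for house 4.
By clue 1, the teacher is in house 1.
By clue 4, the lily grower is in house 5.
Clue 8: the drum player is in house 1.
House 3 flower: only tulip fits.
House 2 instrument: only saxophone fits.
House 2 profession: only writer fits.
So: house 1 = orchid/drum/teacher, house 2 = peony/saxophone/writer, house 3 = tulip/oboe/doctor, house 4 = carnation/harp/chef, house 5 = lily/guitar/pilot.

orchid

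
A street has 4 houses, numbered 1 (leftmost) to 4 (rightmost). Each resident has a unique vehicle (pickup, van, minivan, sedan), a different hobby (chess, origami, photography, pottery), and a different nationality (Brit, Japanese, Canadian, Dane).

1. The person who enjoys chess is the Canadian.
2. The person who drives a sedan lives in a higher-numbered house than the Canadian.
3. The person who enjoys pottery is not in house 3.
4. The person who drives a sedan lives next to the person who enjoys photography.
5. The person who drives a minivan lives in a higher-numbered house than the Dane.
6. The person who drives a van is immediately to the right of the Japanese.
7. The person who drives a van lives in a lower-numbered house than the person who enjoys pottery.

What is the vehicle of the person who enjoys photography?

van

From clue 7, the person who enjoys pottery must be in house 4.
So house 1 gets pickup for vehicle.
So house 4 gets Brit for nationality.
The person who drives a van is narrowed to house 2 or 3; consider each.
Placing it in house 2 leads to a contradiction, so it's in house 3.
By clue 6, the Japanese is in house 2.
The only hobby still possible for house 2 is origami.
The person who drives a minivan is narrowed to house 2 or 4; consider each.
Placing it in house 2 leads to a contradiction, so it's in house 4.
House 2 vehicle: only sedan fits.
Clue 2 places the Canadian in house 1.
House 3's nationality must be Dane (nothing else left).
Clue 1 places the person who enjoys chess in house 1.
The only hobby still possible for house 3 is photography.
So: house 1 = pickup/chess/Canadian, house 2 = sedan/origami/Japanese, house 3 = van/photography/Dane, house 4 = minivan/pottery/Brit.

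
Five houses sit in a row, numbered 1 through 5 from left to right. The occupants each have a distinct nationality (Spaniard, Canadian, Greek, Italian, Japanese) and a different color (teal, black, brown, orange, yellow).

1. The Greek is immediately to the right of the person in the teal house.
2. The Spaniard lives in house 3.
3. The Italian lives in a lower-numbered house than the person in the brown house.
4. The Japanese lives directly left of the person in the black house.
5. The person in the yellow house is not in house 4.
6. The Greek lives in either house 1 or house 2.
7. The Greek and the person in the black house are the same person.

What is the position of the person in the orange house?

The Spaniard is in house 3 (clue 2).
Clue 6 places the Greek in house 2.
From clue 7, the person in the black house must be in house 2.
House 5 nationality: only Canadian fits.
Clue 1 places the person in the teal house in house 1.
From clue 4, the Japanese must be in house 1.
The only nationality still possible for house 4 is Italian.
Clue 3: the person in the brown house is in house 5.
That leaves yellow as the color for house 3.
So house 4 gets orange for color.
So: house 1 = Japanese/teal, house 2 = Greek/black, house 3 = Spaniard/yellow, house 4 = Italian/orange, house 5 = Canadian/brown.

4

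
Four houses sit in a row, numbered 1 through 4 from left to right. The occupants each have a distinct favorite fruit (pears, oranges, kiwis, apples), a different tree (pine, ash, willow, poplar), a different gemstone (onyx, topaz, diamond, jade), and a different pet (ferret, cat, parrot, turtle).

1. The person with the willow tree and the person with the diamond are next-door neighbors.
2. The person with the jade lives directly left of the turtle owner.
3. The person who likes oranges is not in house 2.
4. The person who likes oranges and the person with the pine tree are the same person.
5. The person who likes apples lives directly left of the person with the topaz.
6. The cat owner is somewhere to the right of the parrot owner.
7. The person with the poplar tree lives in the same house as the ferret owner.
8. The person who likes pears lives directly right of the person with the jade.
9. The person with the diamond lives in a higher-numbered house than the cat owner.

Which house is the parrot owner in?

1

The person with the diamond is narrowed to house 3 or 4; consider each.
Placing it in house 3 leads to a contradiction, so it's in house 4.
By clue 1, the person with the willow tree is in house 3.
The person who likes apples is narrowed to house 1 or 2; consider each.
Placing it in house 1 leads to a contradiction, so it's in house 2.
By clue 5, the person with the topaz is in house 3.
From clue 8, the person who likes pears must be in house 3.
The person with the jade is in house 2 (clue 8).
The only gemstone still possible for house 1 is onyx.
The only pet still possible for house 4 is ferret.
Clue 2 places the turtle owner in house 3.
Clue 7 places the person with the poplar tree in house 4.
The only tree still possible for house 2 is ash.
House 1 pet: only parrot fits.
That leaves cat as the pet for house 2.
Clue 4 places the person who likes oranges in house 1.
The only favorite fruit still possible for house 4 is kiwis.
House 1's tree must be pine (nothing else left).
So: house 1 = oranges/pine/onyx/parrot, house 2 = apples/ash/jade/cat, house 3 = pears/willow/topaz/turtle, house 4 = kiwis/poplar/diamond/ferret.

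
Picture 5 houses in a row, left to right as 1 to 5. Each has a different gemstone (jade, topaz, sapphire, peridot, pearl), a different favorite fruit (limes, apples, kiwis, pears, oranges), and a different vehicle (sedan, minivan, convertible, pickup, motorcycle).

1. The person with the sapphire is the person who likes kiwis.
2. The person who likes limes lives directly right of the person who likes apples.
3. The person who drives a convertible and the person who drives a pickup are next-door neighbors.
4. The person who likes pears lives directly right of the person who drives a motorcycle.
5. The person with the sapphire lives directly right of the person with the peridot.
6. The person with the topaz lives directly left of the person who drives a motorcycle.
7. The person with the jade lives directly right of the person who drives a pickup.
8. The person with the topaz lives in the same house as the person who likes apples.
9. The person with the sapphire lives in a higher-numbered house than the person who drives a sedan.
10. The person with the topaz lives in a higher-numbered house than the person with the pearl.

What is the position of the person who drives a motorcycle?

That leaves oranges as the favorite fruit for house 1.
The person with the pearl is narrowed to house 1 or 2; consider each.
Placing it in house 2 leads to a contradiction, so it's in house 1.
That leaves apples as the favorite fruit for house 2.
The person who likes limes is in house 3 (clue 2).
Clue 8: the person with the topaz is in house 2.
Clue 6: the person who drives a motorcycle is in house 3.
From clue 4, the person who likes pears must be in house 4.
The only favorite fruit still possible for house 5 is kiwis.
Clue 1: the person with the sapphire is in house 5.
The person with the peridot is in house 4 (clue 5).
So house 3 gets jade for gemstone.
Clue 7: the person who drives a pickup is in house 2.
Clue 3: the person who drives a convertible is in house 1.
The only vehicle still possible for house 5 is minivan.
House 4's vehicle must be sedan (nothing else left).
So: house 1 = pearl/oranges/convertible, house 2 = topaz/apples/pickup, house 3 = jade/limes/motorcycle, house 4 = peridot/pears/sedan, house 5 = sapphire/kiwis/minivan.

3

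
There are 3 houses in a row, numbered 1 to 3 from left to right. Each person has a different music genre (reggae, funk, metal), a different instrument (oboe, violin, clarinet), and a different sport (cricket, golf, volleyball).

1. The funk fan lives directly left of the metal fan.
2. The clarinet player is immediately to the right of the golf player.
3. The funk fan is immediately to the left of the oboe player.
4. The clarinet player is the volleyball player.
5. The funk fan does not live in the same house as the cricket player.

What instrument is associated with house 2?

clarinet

The only instrument still possible for house 1 is violin.
The funk fan is narrowed to house 1 or 2; consider each.
Placing it in house 1 leads to a contradiction, so it's in house 2.
The metal fan is in house 3 (clue 1).
Clue 3: the oboe player is in house 3.
The only music genre still possible for house 1 is reggae.
So house 2 gets clarinet for instrument.
From clue 2, the golf player must be in house 1.
Clue 4 places the volleyball player in house 2.
House 3's sport must be cricket (nothing else left).
So: house 1 = reggae/violin/golf, house 2 = funk/clarinet/volleyball, house 3 = metal/oboe/cricket.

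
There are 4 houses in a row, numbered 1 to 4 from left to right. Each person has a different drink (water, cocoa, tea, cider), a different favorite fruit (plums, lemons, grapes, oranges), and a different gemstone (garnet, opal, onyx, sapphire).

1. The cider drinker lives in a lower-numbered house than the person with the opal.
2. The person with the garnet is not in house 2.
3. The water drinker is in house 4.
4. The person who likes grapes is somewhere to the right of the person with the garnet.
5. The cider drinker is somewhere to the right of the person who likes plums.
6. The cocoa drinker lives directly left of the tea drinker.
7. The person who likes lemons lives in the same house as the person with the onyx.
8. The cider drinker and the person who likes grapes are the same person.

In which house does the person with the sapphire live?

The water drinker is in house 4 (clue 3).
So house 1 gets cocoa for drink.
The person with the garnet is in house 1 (clue 4).
By clue 6, the tea drinker is in house 2.
The only drink still possible for house 3 is cider.
By clue 1, the person with the opal is in house 4.
By clue 8, the person who likes grapes is in house 3.
The person who likes lemons is in house 2 (clue 7).
By clue 7, the person with the onyx is in house 2.
The only favorite fruit still possible for house 4 is oranges.
House 3 gemstone: only sapphire fits.
The only favorite fruit still possible for house 1 is plums.
So: house 1 = cocoa/plums/garnet, house 2 = tea/lemons/onyx, house 3 = cider/grapes/sapphire, house 4 = water/oranges/opal.

3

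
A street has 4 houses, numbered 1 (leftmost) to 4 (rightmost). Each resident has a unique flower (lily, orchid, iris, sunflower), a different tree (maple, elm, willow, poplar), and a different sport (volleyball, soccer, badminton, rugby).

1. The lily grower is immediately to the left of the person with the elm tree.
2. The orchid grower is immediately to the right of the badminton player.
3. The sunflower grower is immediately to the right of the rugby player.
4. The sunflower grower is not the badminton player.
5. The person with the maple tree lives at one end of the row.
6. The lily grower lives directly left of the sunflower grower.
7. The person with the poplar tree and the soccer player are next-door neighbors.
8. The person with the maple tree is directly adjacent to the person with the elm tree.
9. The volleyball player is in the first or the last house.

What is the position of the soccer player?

2

The lily grower is narrowed to house 1 or 2; consider each.
Placing it in house 2 leads to a contradiction, so it's in house 1.
Clue 1 places the person with the elm tree in house 2.
From clue 6, the sunflower grower must be in house 2.
By clue 8, the person with the maple tree is in house 1.
The rugby player is in house 1 (clue 3).
Clue 4: the badminton player is in house 3.
House 2's sport must be soccer (nothing else left).
House 4's sport must be volleyball (nothing else left).
Clue 2: the orchid grower is in house 4.
From clue 7, the person with the poplar tree must be in house 3.
House 3 flower: only iris fits.
So house 4 gets willow for tree.
So: house 1 = lily/maple/rugby, house 2 = sunflower/elm/soccer, house 3 = iris/poplar/badminton, house 4 = orchid/willow/volleyball.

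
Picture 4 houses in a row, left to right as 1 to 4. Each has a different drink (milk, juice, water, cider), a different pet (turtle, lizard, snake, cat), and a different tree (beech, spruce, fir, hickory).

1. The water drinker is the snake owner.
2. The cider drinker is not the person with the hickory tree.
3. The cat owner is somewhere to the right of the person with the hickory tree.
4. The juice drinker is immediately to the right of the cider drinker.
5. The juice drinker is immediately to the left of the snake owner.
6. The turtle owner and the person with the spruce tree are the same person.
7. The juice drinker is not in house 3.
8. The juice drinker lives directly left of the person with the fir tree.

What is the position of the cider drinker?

By clue 7, the juice drinker is in house 2.
By clue 8, the person with the fir tree is in house 3.
Clue 4 places the cider drinker in house 1.
From clue 5, the snake owner must be in house 3.
Clue 1 places the water drinker in house 3.
Clue 2 places the person with the hickory tree in house 2.
The cat owner is in house 4 (clue 3).
That leaves milk as the drink for house 4.
From clue 6, the turtle owner must be in house 1.
The person with the spruce tree is in house 1 (clue 6).
House 2 pet: only lizard fits.
The only tree still possible for house 4 is beech.
So: house 1 = cider/turtle/spruce, house 2 = juice/lizard/hickory, house 3 = water/snake/fir, house 4 = milk/cat/beech.

1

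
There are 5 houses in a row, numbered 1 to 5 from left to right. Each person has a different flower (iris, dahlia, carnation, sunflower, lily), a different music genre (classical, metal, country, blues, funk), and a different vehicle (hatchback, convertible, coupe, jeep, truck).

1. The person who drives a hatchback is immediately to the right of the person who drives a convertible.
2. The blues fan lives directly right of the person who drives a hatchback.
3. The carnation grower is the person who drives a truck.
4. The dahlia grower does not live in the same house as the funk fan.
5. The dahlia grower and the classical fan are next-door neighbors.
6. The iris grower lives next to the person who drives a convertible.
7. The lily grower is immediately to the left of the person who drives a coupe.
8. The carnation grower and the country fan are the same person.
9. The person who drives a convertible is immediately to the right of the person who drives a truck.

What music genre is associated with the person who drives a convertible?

The carnation grower is narrowed to house 1 or 2; consider each.
Placing it in house 2 leads to a contradiction, so it's in house 1.
Clue 3: the person who drives a truck is in house 1.
From clue 8, the country fan must be in house 1.
Clue 9 places the person who drives a convertible in house 2.
By clue 1, the person who drives a hatchback is in house 3.
Clue 2 places the blues fan in house 4.
By clue 6, the iris grower is in house 3.
By clue 7, the lily grower is in house 4.
The person who drives a coupe is in house 5 (clue 7).
House 5's flower must be sunflower (nothing else left).
House 4 vehicle: only jeep fits.
Clue 5: the classical fan is in house 3.
House 2's flower must be dahlia (nothing else left).
So house 2 gets metal for music genre.
That leaves funk as the music genre for house 5.
So: house 1 = carnation/country/truck, house 2 = dahlia/metal/convertible, house 3 = iris/classical/hatchback, house 4 = lily/blues/jeep, house 5 = sunflower/funk/coupe.

metal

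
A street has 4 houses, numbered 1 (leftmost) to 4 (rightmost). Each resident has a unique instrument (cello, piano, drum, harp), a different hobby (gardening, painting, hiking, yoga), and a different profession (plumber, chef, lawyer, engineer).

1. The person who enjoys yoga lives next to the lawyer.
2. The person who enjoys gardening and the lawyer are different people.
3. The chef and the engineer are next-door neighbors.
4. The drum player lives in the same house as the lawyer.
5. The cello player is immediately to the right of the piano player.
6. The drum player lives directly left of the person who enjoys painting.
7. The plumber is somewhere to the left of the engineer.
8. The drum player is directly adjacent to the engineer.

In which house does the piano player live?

The cello player is narrowed to house 2 or 3 or 4; consider each.
Placing it in house 2 and house 3 leads to a contradiction, so it's in house 4.
Clue 5: the piano player is in house 3.
House 4 profession: only chef fits.
From clue 3, the engineer must be in house 3.
The drum player is in house 2 (clue 8).
House 1 instrument: only harp fits.
Clue 4: the lawyer is in house 2.
By clue 6, the person who enjoys painting is in house 3.
The only profession still possible for house 1 is plumber.
The person who enjoys yoga is in house 1 (clue 1).
That leaves hiking as the hobby for house 2.
The only hobby still possible for house 4 is gardening.
So: house 1 = harp/yoga/plumber, house 2 = drum/hiking/lawyer, house 3 = piano/painting/engineer, house 4 = cello/gardening/chef.

3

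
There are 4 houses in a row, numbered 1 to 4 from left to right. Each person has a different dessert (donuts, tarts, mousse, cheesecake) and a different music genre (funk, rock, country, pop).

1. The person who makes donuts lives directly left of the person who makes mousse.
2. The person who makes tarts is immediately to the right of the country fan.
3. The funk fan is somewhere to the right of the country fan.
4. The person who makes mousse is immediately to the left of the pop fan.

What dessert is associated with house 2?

mousse

The person who makes donuts is narrowed to house 1 or 2; consider each.
Placing it in house 2 leads to a contradiction, so it's in house 1.
By clue 1, the person who makes mousse is in house 2.
The pop fan is in house 3 (clue 4).
Clue 2: the person who makes tarts is in house 3.
Clue 2 places the country fan in house 2.
Clue 3: the funk fan is in house 4.
House 4 dessert: only cheesecake fits.
The only music genre still possible for house 1 is rock.
So: house 1 = donuts/rock, house 2 = mousse/country, house 3 = tarts/pop, house 4 = cheesecake/funk.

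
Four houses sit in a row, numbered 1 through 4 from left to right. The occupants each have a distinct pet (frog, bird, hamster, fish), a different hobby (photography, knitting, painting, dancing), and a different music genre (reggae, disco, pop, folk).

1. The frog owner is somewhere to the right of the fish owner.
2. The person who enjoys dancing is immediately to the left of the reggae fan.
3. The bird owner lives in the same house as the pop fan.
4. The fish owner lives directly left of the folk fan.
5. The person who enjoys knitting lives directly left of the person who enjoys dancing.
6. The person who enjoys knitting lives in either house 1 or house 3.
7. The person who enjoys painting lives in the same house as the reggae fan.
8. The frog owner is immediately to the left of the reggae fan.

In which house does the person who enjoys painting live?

3

By clue 6, the person who enjoys knitting is in house 1.
By clue 5, the person who enjoys dancing is in house 2.
Clue 2 places the reggae fan in house 3.
From clue 7, the person who enjoys painting must be in house 3.
The frog owner is in house 2 (clue 8).
The only pet still possible for house 1 is fish.
The only hobby still possible for house 4 is photography.
House 2 music genre: only folk fits.
By clue 3, the bird owner is in house 4.
Clue 3: the pop fan is in house 4.
House 3's pet must be hamster (nothing else left).
The only music genre still possible for house 1 is disco.
So: house 1 = fish/knitting/disco, house 2 = frog/dancing/folk, house 3 = hamster/painting/reggae, house 4 = bird/photography/pop.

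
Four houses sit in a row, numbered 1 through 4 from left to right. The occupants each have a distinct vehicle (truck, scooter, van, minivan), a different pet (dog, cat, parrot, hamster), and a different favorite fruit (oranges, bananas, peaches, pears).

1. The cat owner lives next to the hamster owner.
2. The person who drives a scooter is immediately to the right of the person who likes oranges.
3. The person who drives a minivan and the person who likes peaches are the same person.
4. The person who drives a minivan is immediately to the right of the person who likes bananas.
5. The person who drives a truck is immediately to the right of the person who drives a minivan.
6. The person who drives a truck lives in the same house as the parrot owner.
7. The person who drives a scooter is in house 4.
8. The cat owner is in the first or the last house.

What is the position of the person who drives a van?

1

Clue 7: the person who drives a scooter is in house 4.
That leaves van as the vehicle for house 1.
The only vehicle still possible for house 2 is minivan.
That leaves truck as the vehicle for house 3.
Clue 2 places the person who likes oranges in house 3.
Clue 3 places the person who likes peaches in house 2.
The person who likes bananas is in house 1 (clue 4).
By clue 6, the parrot owner is in house 3.
That leaves hamster as the pet for house 2.
So house 4 gets pears for favorite fruit.
The cat owner is in house 1 (clue 1).
House 4 pet: only dog fits.
So: house 1 = van/cat/bananas, house 2 = minivan/hamster/peaches, house 3 = truck/parrot/oranges, house 4 = scooter/dog/pears.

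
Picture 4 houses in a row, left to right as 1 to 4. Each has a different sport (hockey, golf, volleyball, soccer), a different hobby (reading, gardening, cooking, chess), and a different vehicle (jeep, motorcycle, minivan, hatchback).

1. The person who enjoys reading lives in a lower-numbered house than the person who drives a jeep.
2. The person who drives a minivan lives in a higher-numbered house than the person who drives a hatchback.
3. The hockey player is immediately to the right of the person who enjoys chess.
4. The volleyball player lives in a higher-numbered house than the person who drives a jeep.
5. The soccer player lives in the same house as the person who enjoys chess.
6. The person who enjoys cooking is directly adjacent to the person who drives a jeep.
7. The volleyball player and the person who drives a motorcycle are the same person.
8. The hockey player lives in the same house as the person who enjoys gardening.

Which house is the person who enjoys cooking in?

House 1 vehicle: only hatchback fits.
The volleyball player is narrowed to house 3 or 4; consider each.
Placing it in house 3 leads to a contradiction, so it's in house 4.
By clue 7, the person who drives a motorcycle is in house 4.
So house 4 gets cooking for hobby.
The person who drives a jeep is in house 3 (clue 6).
So house 3 gets gardening for hobby.
The only vehicle still possible for house 2 is minivan.
From clue 8, the hockey player must be in house 3.
The person who enjoys chess is in house 2 (clue 3).
By clue 5, the soccer player is in house 2.
The only sport still possible for house 1 is golf.
House 1 hobby: only reading fits.
So: house 1 = golf/reading/hatchback, house 2 = soccer/chess/minivan, house 3 = hockey/gardening/jeep, house 4 = volleyball/cooking/motorcycle.

4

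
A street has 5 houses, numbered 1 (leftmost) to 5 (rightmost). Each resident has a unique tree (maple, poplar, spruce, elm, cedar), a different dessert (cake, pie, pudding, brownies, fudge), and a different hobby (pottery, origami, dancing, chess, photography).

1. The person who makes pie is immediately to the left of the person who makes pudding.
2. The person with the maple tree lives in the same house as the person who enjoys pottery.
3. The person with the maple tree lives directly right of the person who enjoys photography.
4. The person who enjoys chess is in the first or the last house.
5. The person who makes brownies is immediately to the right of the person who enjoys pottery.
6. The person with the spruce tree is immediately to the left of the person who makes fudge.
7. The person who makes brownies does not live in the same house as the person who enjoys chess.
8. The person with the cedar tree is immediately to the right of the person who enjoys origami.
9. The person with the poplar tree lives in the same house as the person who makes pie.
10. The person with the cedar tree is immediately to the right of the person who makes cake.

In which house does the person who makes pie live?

1

The person who enjoys chess is narrowed to house 1 or 5; consider each.
Placing it in house 1 leads to a contradiction, so it's in house 5.
The person with the maple tree is narrowed to house 2 or 3; consider each.
Placing it in house 3 leads to a contradiction, so it's in house 2.
The person who enjoys pottery is in house 2 (clue 2).
Clue 3 places the person who enjoys photography in house 1.
Clue 5: the person who makes brownies is in house 3.
Clue 10: the person with the cedar tree is in house 5.
By clue 10, the person who makes cake is in house 4.
That leaves pie as the dessert for house 1.
Clue 1 places the person who makes pudding in house 2.
Clue 8 places the person who enjoys origami in house 4.
The person with the poplar tree is in house 1 (clue 9).
House 3's tree must be elm (nothing else left).
So house 4 gets spruce for tree.
The only dessert still possible for house 5 is fudge.
So house 3 gets dancing for hobby.
So: house 1 = poplar/pie/photography, house 2 = maple/pudding/pottery, house 3 = elm/brownies/dancing, house 4 = spruce/cake/origami, house 5 = cedar/fudge/chess.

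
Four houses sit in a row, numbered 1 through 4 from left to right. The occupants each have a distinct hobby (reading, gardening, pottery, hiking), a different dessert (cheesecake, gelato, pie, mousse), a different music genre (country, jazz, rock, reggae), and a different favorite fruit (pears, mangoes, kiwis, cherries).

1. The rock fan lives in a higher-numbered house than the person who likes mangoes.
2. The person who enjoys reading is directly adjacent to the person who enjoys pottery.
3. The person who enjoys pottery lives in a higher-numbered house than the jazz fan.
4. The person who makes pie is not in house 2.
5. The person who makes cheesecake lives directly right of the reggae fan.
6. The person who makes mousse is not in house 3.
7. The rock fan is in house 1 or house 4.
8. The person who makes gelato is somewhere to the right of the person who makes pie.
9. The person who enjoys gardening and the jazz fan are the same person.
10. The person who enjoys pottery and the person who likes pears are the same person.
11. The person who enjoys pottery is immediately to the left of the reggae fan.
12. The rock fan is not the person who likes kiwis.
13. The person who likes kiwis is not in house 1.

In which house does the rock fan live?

By clue 7, the rock fan is in house 4.
By clue 11, the person who enjoys pottery is in house 2.
Clue 11: the reggae fan is in house 3.
Clue 3: the jazz fan is in house 1.
From clue 5, the person who makes cheesecake must be in house 4.
From clue 9, the person who enjoys gardening must be in house 1.
Clue 10 places the person who likes pears in house 2.
The only hobby still possible for house 4 is hiking.
House 2's music genre must be country (nothing else left).
That leaves kiwis as the favorite fruit for house 3.
The only favorite fruit still possible for house 4 is cherries.
By clue 8, the person who makes pie is in house 1.
House 3's hobby must be reading (nothing else left).
The only dessert still possible for house 2 is mousse.
House 3 dessert: only gelato fits.
The only favorite fruit still possible for house 1 is mangoes.
So: house 1 = gardening/pie/jazz/mangoes, house 2 = pottery/mousse/country/pears, house 3 = reading/gelato/reggae/kiwis, house 4 = hiking/cheesecake/rock/cherries.

4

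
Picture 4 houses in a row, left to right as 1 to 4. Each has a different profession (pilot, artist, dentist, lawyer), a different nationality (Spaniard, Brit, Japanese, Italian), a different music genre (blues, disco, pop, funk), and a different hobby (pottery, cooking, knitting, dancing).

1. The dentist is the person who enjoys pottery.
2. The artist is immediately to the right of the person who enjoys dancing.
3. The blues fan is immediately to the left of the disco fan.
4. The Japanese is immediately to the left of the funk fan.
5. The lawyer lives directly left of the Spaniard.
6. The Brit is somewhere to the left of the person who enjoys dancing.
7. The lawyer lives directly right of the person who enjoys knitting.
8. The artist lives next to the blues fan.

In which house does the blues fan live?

House 1's music genre must be pop (nothing else left).
The artist is narrowed to house 3 or 4; consider each.
Placing it in house 3 leads to a contradiction, so it's in house 4.
Clue 2 places the person who enjoys dancing in house 3.
Clue 8: the blues fan is in house 3.
House 2's music genre must be funk (nothing else left).
The only music genre still possible for house 4 is disco.
The Japanese is in house 1 (clue 4).
So house 4 gets cooking for hobby.
That leaves Brit as the nationality for house 2.
The dentist is narrowed to house 1 or 2; consider each.
Placing it in house 2 leads to a contradiction, so it's in house 1.
From clue 1, the person who enjoys pottery must be in house 1.
House 2's hobby must be knitting (nothing else left).
By clue 7, the lawyer is in house 3.
That leaves pilot as the profession for house 2.
From clue 5, the Spaniard must be in house 4.
House 3 nationality: only Italian fits.
So: house 1 = dentist/Japanese/pop/pottery, house 2 = pilot/Brit/funk/knitting, house 3 = lawyer/Italian/blues/dancing, house 4 = artist/Spaniard/disco/cooking.

3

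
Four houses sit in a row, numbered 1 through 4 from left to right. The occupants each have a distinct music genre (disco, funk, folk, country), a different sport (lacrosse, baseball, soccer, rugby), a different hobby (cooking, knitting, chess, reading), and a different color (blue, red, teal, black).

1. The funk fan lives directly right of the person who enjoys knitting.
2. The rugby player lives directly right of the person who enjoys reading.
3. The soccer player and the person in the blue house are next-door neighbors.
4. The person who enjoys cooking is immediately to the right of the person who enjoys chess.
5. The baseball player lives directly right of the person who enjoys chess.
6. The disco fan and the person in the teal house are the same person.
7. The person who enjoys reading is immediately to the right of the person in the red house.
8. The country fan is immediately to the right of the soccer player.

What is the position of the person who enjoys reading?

House 4 hobby: only cooking fits.
From clue 4, the person who enjoys chess must be in house 3.
The baseball player is in house 4 (clue 5).
The only sport still possible for house 3 is rugby.
The only hobby still possible for house 1 is knitting.
House 2 hobby: only reading fits.
The funk fan is in house 2 (clue 1).
Clue 7 places the person in the red house in house 1.
House 3's music genre must be country (nothing else left).
The disco fan is in house 4 (clue 6).
By clue 6, the person in the teal house is in house 4.
Clue 8: the soccer player is in house 2.
House 1's music genre must be folk (nothing else left).
So house 1 gets lacrosse for sport.
From clue 3, the person in the blue house must be in house 3.
That leaves black as the color for house 2.
So: house 1 = folk/lacrosse/knitting/red, house 2 = funk/soccer/reading/black, house 3 = country/rugby/chess/blue, house 4 = disco/baseball/cooking/teal.

2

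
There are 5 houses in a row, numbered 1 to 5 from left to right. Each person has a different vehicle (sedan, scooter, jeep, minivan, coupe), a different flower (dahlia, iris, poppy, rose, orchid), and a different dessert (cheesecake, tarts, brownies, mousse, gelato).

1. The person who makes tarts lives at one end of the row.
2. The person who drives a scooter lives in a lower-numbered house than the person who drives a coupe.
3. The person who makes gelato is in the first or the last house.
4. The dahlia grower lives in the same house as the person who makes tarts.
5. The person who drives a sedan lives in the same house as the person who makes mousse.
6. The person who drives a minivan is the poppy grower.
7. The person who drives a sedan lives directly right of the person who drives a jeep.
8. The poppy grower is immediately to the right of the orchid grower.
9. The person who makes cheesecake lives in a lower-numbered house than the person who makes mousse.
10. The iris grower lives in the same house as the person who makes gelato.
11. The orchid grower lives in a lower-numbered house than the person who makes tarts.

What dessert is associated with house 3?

By clue 11, the person who makes tarts is in house 5.
The only dessert still possible for house 1 is gelato.
Clue 4: the dahlia grower is in house 5.
By clue 10, the iris grower is in house 1.
House 1's vehicle must be scooter (nothing else left).
That leaves coupe as the vehicle for house 5.
House 2 vehicle: only jeep fits.
The person who drives a sedan is in house 3 (clue 7).
House 4's vehicle must be minivan (nothing else left).
From clue 5, the person who makes mousse must be in house 3.
By clue 6, the poppy grower is in house 4.
By clue 8, the orchid grower is in house 3.
From clue 9, the person who makes cheesecake must be in house 2.
House 2 flower: only rose fits.
The only dessert still possible for house 4 is brownies.
So: house 1 = scooter/iris/gelato, house 2 = jeep/rose/cheesecake, house 3 = sedan/orchid/mousse, house 4 = minivan/poppy/brownies, house 5 = coupe/dahlia/tarts.

mousse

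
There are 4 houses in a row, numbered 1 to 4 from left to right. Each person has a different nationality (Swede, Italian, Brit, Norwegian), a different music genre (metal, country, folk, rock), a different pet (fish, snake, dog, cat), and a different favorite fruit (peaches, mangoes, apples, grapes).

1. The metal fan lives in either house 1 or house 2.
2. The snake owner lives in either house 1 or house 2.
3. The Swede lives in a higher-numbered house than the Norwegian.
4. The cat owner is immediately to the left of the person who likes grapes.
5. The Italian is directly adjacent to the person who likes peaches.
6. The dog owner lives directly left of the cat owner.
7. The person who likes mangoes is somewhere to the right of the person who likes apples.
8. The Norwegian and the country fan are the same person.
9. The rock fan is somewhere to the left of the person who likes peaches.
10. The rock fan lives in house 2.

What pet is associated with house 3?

By clue 10, the rock fan is in house 2.
House 4 music genre: only folk fits.
So house 4 gets fish for pet.
House 1 favorite fruit: only apples fits.
The only music genre still possible for house 1 is metal.
That leaves country as the music genre for house 3.
So house 3 gets cat for pet.
So house 2 gets mangoes for favorite fruit.
Clue 4: the person who likes grapes is in house 4.
Clue 6 places the dog owner in house 2.
By clue 8, the Norwegian is in house 3.
So house 1 gets Brit for nationality.
So house 1 gets snake for pet.
The only favorite fruit still possible for house 3 is peaches.
Clue 3 places the Swede in house 4.
The only nationality still possible for house 2 is Italian.
So: house 1 = Brit/metal/snake/apples, house 2 = Italian/rock/dog/mangoes, house 3 = Norwegian/country/cat/peaches, house 4 = Swede/folk/fish/grapes.

cat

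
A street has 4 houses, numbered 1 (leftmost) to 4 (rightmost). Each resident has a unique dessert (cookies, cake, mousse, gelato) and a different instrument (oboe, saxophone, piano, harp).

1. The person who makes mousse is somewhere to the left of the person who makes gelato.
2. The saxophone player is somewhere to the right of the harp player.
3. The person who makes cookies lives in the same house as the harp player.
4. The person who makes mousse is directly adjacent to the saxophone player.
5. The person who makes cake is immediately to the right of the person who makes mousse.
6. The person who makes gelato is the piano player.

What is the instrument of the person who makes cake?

saxophone

The person who makes cake is narrowed to house 2 or 3 or 4; consider each.
Placing it in house 2 and house 4 leads to a contradiction, so it's in house 3.
Clue 5: the person who makes mousse is in house 2.
The only dessert still possible for house 1 is cookies.
The only dessert still possible for house 4 is gelato.
Clue 3: the harp player is in house 1.
From clue 4, the saxophone player must be in house 3.
By clue 6, the piano player is in house 4.
The only instrument still possible for house 2 is oboe.
So: house 1 = cookies/harp, house 2 = mousse/oboe, house 3 = cake/saxophone, house 4 = gelato/piano.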